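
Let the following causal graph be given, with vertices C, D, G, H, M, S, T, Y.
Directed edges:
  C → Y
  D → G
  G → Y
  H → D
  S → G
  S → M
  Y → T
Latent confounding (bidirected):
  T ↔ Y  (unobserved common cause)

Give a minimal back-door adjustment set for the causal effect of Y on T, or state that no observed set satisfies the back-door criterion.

Y→T: no observed back-door set.

desc(Y)\{Y}={T}; candidates ⊆ {C,D,G,H,M,S}.
Y↔T: latent back-door arc(s) into Y.
size 0: {}; under {} Y still reaches {C,D,G,H,M,S,T} ∋ T.
size 1: {C}, {D}, {G} …(+3); under {C} Y still reaches {D,G,H,M,S,T} ∋ T.
size 2: {C,D}, {C,G}, {C,H} …(+12); under {C,D} Y still reaches {G,M,S,T} ∋ T.
Y↔T cannot be blocked by any observed set — no back-door set.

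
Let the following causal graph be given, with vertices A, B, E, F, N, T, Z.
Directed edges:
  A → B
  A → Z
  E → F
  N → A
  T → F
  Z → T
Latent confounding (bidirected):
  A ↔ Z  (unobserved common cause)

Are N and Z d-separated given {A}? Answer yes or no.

No — N and Z are d-connected given {A}.

Bayes-Ball from N | {A} reaches {F,T,Z}.
Z ∈ reach(N|{A}) ⇒ N ⊥̸ Z | {A}.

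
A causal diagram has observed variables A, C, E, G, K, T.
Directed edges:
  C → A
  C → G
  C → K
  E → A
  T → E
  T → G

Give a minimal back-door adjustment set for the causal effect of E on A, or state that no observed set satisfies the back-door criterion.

desc(E)\{E}={A}; candidates ⊆ {C,G,K,T}.
∅: E⊥A given ∅ in G with E→· removed — back-door holds.

E→A: minimal back-door set ∅.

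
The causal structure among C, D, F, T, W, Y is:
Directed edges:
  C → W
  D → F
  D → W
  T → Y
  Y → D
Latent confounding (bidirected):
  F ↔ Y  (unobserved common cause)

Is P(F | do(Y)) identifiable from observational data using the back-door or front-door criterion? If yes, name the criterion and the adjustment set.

desc(Y)\{Y}={D,F,W}; candidates ⊆ {C,T}.
Y↔F: latent back-door arc(s) into Y.
size 0: {}; under {} Y still reaches {F,T} ∋ F.
size 1: {C}, {T}; under {C} Y still reaches {F,T} ∋ F.
size 2: {C,T}; under {C,T} Y still reaches {F} ∋ F.
Y↔F cannot be blocked by any observed set — no back-door set.
{D}: (i) intercepts every directed Y→F path; (ii) no back-door Y→{D}; (iii) {Y} blocks every back-door {D}→F. Front-door holds.
P(F|do(Y)) = Σ_{D} P(D|Y) Σ_{Y'} P(F|D,Y')P(Y').

P(F|do(Y)): frontdoor, adjust for {D}.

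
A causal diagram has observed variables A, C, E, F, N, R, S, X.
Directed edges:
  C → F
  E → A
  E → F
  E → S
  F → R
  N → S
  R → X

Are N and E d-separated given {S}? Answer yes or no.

Bayes-Ball from N | {S} reaches {A,E,F,R,X}.
E ∈ reach(N|{S}) ⇒ N ⊥̸ E | {S}.

No — N and E are d-connected given {S}.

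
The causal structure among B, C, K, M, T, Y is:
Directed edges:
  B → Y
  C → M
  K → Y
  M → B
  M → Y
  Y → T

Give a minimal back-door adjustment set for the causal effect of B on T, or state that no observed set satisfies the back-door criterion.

B→T: minimal back-door set {M}.

desc(B)\{B}={T,Y}; candidates ⊆ {C,K,M}.
size 0: {}; under {} B still reaches {C,M,T,Y} ∋ T.
{M}: B⊥T given {M} in G with B→· removed — back-door holds.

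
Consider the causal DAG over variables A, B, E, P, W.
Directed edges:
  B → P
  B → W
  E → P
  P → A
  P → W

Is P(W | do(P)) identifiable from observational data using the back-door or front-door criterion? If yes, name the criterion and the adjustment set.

P(W|do(P)): backdoor, adjust for {B}.

desc(P)\{P}={A,W}; candidates ⊆ {B,E}.
size 0: {}; under {} P still reaches {B,E,W} ∋ W.
{B}: P⊥W given {B} in G with P→· removed — back-door holds.
P(W|do(P)) = Σ_{B} P(W|P,B)·P(B).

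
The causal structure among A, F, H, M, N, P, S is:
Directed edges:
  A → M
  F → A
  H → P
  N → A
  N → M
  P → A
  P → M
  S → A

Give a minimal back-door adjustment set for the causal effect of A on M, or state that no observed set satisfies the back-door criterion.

desc(A)\{A}={M}; candidates ⊆ {F,H,N,P,S}.
size 0: {}; under {} A still reaches {F,H,M,N,P,S} ∋ M.
size 1: {F}, {H}, {N} …(+2); under {F} A still reaches {H,M,N,P,S} ∋ M.
{N,P}: A⊥M given {N,P} in G with A→· removed — back-door holds.

A→M: minimal back-door set {N, P}.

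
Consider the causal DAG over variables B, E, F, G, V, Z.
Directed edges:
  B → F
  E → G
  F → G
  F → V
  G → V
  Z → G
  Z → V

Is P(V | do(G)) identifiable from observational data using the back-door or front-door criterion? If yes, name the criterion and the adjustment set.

desc(G)\{G}={V}; candidates ⊆ {B,E,F,Z}.
size 0: {}; under {} G still reaches {B,E,F,V,Z} ∋ V.
size 1: {B}, {E}, {F} …(+1); under {B} G still reaches {E,F,V,Z} ∋ V.
{F,Z}: G⊥V given {F,Z} in G with G→· removed — back-door holds.
P(V|do(G)) = Σ_{F,Z} P(V|G,F,Z)·P(F,Z).

P(V|do(G)): backdoor, adjust for {F, Z}.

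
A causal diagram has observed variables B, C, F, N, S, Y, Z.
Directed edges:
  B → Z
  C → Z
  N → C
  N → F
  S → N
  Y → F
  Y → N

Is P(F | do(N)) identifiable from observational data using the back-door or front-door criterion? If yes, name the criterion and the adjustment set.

desc(N)\{N}={C,F,Z}; candidates ⊆ {B,S,Y}.
size 0: {}; under {} N still reaches {F,S,Y} ∋ F.
{Y}: N⊥F given {Y} in G with N→· removed — back-door holds.
P(F|do(N)) = Σ_{Y} P(F|N,Y)·P(Y).

P(F|do(N)): backdoor, adjust for {Y}.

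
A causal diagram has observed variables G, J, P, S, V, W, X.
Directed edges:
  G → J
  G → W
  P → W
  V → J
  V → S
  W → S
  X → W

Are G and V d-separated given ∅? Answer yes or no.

Yes — G ⊥ V | ∅.

Bayes-Ball from G | ∅ reaches {J,S,W}.
V ∉ reach(G|∅) ⇒ G ⊥ V | ∅.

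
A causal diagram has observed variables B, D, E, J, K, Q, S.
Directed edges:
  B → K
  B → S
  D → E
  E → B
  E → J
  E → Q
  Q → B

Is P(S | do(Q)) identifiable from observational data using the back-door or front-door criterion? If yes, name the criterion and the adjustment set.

desc(Q)\{Q}={B,K,S}; candidates ⊆ {D,E,J}.
size 0: {}; under {} Q still reaches {B,D,E,J,K,S} ∋ S.
{E}: Q⊥S given {E} in G with Q→· removed — back-door holds.
P(S|do(Q)) = Σ_{E} P(S|Q,E)·P(E).

P(S|do(Q)): backdoor, adjust for {E}.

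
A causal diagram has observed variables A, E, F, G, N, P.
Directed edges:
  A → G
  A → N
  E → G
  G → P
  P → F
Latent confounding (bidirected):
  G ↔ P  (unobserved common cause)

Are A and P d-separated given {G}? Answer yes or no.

Bayes-Ball from A | {G} reaches {E,F,N,P}.
P ∈ reach(A|{G}) ⇒ A ⊥̸ P | {G}.

No — A and P are d-connected given {G}.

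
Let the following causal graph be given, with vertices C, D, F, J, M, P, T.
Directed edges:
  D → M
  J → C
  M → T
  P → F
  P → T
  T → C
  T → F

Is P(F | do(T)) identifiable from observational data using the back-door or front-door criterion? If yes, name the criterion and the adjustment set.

P(F|do(T)): backdoor, adjust for {P}.

desc(T)\{T}={C,F}; candidates ⊆ {D,J,M,P}.
size 0: {}; under {} T still reaches {D,F,M,P} ∋ F.
{P}: T⊥F given {P} in G with T→· removed — back-door holds.
P(F|do(T)) = Σ_{P} P(F|T,P)·P(P).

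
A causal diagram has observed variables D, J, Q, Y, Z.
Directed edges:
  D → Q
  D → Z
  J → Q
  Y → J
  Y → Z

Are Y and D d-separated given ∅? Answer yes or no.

Bayes-Ball from Y | ∅ reaches {J,Q,Z}.
D ∉ reach(Y|∅) ⇒ Y ⊥ D | ∅.

Yes — Y ⊥ D | ∅.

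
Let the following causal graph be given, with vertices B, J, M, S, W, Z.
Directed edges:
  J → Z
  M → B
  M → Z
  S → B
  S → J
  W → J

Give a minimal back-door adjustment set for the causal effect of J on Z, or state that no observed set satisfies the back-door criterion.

desc(J)\{J}={Z}; candidates ⊆ {B,M,S,W}.
∅: J⊥Z given ∅ in G with J→· removed — back-door holds.

J→Z: minimal back-door set ∅.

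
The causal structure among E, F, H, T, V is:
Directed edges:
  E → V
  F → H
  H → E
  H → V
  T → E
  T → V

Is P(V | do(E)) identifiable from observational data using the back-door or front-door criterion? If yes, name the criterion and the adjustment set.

P(V|do(E)): backdoor, adjust for {H, T}.

desc(E)\{E}={V}; candidates ⊆ {F,H,T}.
size 0: {}; under {} E still reaches {F,H,T,V} ∋ V.
size 1: {F}, {H}, {T}; under {F} E still reaches {H,T,V} ∋ V.
{H,T}: E⊥V given {H,T} in G with E→· removed — back-door holds.
P(V|do(E)) = Σ_{H,T} P(V|E,H,T)·P(H,T).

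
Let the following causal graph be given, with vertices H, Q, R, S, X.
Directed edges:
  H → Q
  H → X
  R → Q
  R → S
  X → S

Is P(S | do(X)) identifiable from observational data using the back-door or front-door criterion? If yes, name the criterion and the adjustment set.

P(S|do(X)): backdoor, adjust for ∅.

desc(X)\{X}={S}; candidates ⊆ {H,Q,R}.
∅: X⊥S given ∅ in G with X→· removed — back-door holds.
P(S|do(X)) = P(S|X) — no adjustment needed.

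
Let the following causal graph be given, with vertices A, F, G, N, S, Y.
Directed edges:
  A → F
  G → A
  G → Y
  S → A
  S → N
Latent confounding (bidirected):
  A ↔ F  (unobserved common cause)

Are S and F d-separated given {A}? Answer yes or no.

Bayes-Ball from S | {A} reaches {F,G,N,Y}.
F ∈ reach(S|{A}) ⇒ S ⊥̸ F | {A}.

No — S and F are d-connected given {A}.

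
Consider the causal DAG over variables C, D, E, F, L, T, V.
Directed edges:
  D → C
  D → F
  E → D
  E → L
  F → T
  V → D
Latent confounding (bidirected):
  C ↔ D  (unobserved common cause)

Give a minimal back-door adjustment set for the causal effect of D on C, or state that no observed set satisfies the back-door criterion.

D→C: no observed back-door set.

desc(D)\{D}={C,F,T}; candidates ⊆ {E,L,V}.
D↔C: latent back-door arc(s) into D.
size 0: {}; under {} D still reaches {C,E,L,V} ∋ C.
size 1: {E}, {L}, {V}; under {E} D still reaches {C,V} ∋ C.
size 2: {E,L}, {E,V}, {L,V}; under {E,L} D still reaches {C,V} ∋ C.
D↔C cannot be blocked by any observed set — no back-door set.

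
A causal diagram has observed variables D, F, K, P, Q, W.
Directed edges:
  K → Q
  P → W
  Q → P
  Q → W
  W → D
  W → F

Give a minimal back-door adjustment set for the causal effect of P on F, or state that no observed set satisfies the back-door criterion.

P→F: minimal back-door set {Q}.

desc(P)\{P}={D,F,W}; candidates ⊆ {K,Q}.
size 0: {}; under {} P still reaches {D,F,K,Q,W} ∋ F.
{Q}: P⊥F given {Q} in G with P→· removed — back-door holds.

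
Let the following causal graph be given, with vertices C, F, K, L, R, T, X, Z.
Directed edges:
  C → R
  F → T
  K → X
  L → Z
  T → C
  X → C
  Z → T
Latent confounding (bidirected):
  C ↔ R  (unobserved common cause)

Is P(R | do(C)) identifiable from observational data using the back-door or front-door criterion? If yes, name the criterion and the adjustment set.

P(R|do(C)): not identifiable (no BD/FD set).

desc(C)\{C}={R}; candidates ⊆ {F,K,L,T,X,Z}.
C↔R: latent back-door arc(s) into C.
size 0: {}; under {} C still reaches {F,K,L,R,T,X,Z} ∋ R.
size 1: {F}, {K}, {L} …(+3); under {F} C still reaches {K,L,R,T,X,Z} ∋ R.
size 2: {F,K}, {F,L}, {F,T} …(+12); under {F,K} C still reaches {L,R,T,X,Z} ∋ R.
C↔R cannot be blocked by any observed set — no back-door set.
No mediator lies on a directed C→…→R path.
Neither criterion identifies P(R|do(C)) in this graph.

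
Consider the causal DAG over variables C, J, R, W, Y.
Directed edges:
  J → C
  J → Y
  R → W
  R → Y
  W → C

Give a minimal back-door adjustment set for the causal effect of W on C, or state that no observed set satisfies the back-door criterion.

desc(W)\{W}={C}; candidates ⊆ {J,R,Y}.
∅: W⊥C given ∅ in G with W→· removed — back-door holds.

W→C: minimal back-door set ∅.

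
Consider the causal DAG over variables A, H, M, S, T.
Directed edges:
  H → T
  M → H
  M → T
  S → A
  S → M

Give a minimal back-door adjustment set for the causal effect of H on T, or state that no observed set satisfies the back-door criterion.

H→T: minimal back-door set {M}.

desc(H)\{H}={T}; candidates ⊆ {A,M,S}.
size 0: {}; under {} H still reaches {A,M,S,T} ∋ T.
{M}: H⊥T given {M} in G with H→· removed — back-door holds.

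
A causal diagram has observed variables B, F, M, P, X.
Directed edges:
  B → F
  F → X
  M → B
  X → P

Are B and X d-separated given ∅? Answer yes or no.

No — B and X are d-connected given ∅.

Bayes-Ball from B | ∅ reaches {F,M,P,X}.
X ∈ reach(B|∅) ⇒ B ⊥̸ X | ∅.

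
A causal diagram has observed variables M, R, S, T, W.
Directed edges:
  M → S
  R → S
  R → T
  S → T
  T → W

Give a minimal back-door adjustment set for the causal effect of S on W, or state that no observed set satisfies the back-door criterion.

desc(S)\{S}={T,W}; candidates ⊆ {M,R}.
size 0: {}; under {} S still reaches {M,R,T,W} ∋ W.
{R}: S⊥W given {R} in G with S→· removed — back-door holds.

S→W: minimal back-door set {R}.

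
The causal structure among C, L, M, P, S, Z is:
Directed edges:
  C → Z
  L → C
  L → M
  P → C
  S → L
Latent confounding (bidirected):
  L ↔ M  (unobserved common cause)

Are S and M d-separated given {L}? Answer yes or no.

No — S and M are d-connected given {L}.

Bayes-Ball from S | {L} reaches {M}.
M ∈ reach(S|{L}) ⇒ S ⊥̸ M | {L}.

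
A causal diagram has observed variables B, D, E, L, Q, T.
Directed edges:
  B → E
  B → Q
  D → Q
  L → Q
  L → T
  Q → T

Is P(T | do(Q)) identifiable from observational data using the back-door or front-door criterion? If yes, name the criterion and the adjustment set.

desc(Q)\{Q}={T}; candidates ⊆ {B,D,E,L}.
size 0: {}; under {} Q still reaches {B,D,E,L,T} ∋ T.
{L}: Q⊥T given {L} in G with Q→· removed — back-door holds.
P(T|do(Q)) = Σ_{L} P(T|Q,L)·P(L).

P(T|do(Q)): backdoor, adjust for {L}.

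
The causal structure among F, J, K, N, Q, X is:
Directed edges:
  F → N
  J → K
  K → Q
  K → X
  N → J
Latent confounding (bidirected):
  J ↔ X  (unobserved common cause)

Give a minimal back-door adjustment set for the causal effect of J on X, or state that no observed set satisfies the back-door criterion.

J→X: no observed back-door set.

desc(J)\{J}={K,Q,X}; candidates ⊆ {F,N}.
J↔X: latent back-door arc(s) into J.
size 0: {}; under {} J still reaches {F,N,X} ∋ X.
size 1: {F}, {N}; under {F} J still reaches {N,X} ∋ X.
size 2: {F,N}; under {F,N} J still reaches {X} ∋ X.
J↔X cannot be blocked by any observed set — no back-door set.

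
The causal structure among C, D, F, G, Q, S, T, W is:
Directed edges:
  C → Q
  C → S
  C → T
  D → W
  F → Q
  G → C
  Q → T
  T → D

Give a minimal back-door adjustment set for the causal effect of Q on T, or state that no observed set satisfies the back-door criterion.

Q→T: minimal back-door set {C}.

desc(Q)\{Q}={D,T,W}; candidates ⊆ {C,F,G,S}.
size 0: {}; under {} Q still reaches {C,D,F,G,S,T,W} ∋ T.
{C}: Q⊥T given {C} in G with Q→· removed — back-door holds.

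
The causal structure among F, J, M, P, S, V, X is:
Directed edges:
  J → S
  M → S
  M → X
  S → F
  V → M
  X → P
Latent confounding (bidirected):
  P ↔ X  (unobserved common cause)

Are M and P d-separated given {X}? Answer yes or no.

Bayes-Ball from M | {X} reaches {F,P,S,V}.
P ∈ reach(M|{X}) ⇒ M ⊥̸ P | {X}.

No — M and P are d-connected given {X}.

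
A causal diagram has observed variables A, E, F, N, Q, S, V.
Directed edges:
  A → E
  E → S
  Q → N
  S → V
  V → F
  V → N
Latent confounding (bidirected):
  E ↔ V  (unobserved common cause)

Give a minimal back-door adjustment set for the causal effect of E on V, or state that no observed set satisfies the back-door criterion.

desc(E)\{E}={F,N,S,V}; candidates ⊆ {A,Q}.
E↔V: latent back-door arc(s) into E.
size 0: {}; under {} E still reaches {A,F,N,V} ∋ V.
size 1: {A}, {Q}; under {A} E still reaches {F,N,V} ∋ V.
size 2: {A,Q}; under {A,Q} E still reaches {F,N,V} ∋ V.
E↔V cannot be blocked by any observed set — no back-door set.

E→V: no observed back-door set.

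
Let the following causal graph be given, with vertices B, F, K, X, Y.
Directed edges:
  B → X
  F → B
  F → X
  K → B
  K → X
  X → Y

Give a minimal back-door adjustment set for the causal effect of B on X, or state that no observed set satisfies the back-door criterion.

desc(B)\{B}={X,Y}; candidates ⊆ {F,K}.
size 0: {}; under {} B still reaches {F,K,X,Y} ∋ X.
size 1: {F}, {K}; under {F} B still reaches {K,X,Y} ∋ X.
{F,K}: B⊥X given {F,K} in G with B→· removed — back-door holds.

B→X: minimal back-door set {F, K}.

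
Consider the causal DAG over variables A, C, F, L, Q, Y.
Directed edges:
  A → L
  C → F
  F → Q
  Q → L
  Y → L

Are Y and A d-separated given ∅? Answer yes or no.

Yes — Y ⊥ A | ∅.

Bayes-Ball from Y | ∅ reaches {L}.
A ∉ reach(Y|∅) ⇒ Y ⊥ A | ∅.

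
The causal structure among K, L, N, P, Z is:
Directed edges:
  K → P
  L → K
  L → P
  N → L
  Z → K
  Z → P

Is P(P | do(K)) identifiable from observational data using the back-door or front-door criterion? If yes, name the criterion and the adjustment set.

P(P|do(K)): backdoor, adjust for {L, Z}.

desc(K)\{K}={P}; candidates ⊆ {L,N,Z}.
size 0: {}; under {} K still reaches {L,N,P,Z} ∋ P.
size 1: {L}, {N}, {Z}; under {L} K still reaches {P,Z} ∋ P.
{L,Z}: K⊥P given {L,Z} in G with K→· removed — back-door holds.
P(P|do(K)) = Σ_{L,Z} P(P|K,L,Z)·P(L,Z).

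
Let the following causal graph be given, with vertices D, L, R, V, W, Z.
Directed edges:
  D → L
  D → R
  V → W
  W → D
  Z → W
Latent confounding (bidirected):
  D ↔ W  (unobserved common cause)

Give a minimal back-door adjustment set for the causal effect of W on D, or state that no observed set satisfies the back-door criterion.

desc(W)\{W}={D,L,R}; candidates ⊆ {V,Z}.
W↔D: latent back-door arc(s) into W.
size 0: {}; under {} W still reaches {D,L,R,V,Z} ∋ D.
size 1: {V}, {Z}; under {V} W still reaches {D,L,R,Z} ∋ D.
size 2: {V,Z}; under {V,Z} W still reaches {D,L,R} ∋ D.
W↔D cannot be blocked by any observed set — no back-door set.

W→D: no observed back-door set.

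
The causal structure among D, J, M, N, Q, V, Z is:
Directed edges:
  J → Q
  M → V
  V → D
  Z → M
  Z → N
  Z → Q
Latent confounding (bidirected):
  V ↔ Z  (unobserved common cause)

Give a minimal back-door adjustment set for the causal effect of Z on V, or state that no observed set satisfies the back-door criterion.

Z→V: no observed back-door set.

desc(Z)\{Z}={D,M,N,Q,V}; candidates ⊆ {J}.
Z↔V: latent back-door arc(s) into Z.
size 0: {}; under {} Z still reaches {D,V} ∋ V.
size 1: {J}; under {J} Z still reaches {D,V} ∋ V.
Z↔V cannot be blocked by any observed set — no back-door set.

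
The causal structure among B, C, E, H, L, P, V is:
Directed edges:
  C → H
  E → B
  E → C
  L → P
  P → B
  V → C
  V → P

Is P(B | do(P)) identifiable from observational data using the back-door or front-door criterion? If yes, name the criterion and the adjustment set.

P(B|do(P)): backdoor, adjust for ∅.

desc(P)\{P}={B}; candidates ⊆ {C,E,H,L,V}.
∅: P⊥B given ∅ in G with P→· removed — back-door holds.
P(B|do(P)) = P(B|P) — no adjustment needed.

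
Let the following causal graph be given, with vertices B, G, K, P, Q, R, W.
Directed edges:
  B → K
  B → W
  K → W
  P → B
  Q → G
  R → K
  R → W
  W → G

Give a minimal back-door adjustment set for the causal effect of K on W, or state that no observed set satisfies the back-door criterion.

desc(K)\{K}={G,W}; candidates ⊆ {B,P,Q,R}.
size 0: {}; under {} K still reaches {B,G,P,R,W} ∋ W.
size 1: {B}, {P}, {Q} …(+1); under {B} K still reaches {G,R,W} ∋ W.
{B,R}: K⊥W given {B,R} in G with K→· removed — back-door holds.

K→W: minimal back-door set {B, R}.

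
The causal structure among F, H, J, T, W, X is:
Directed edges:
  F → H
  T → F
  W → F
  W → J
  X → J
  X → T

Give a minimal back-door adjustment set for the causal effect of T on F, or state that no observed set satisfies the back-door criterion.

T→F: minimal back-door set ∅.

desc(T)\{T}={F,H}; candidates ⊆ {J,W,X}.
∅: T⊥F given ∅ in G with T→· removed — back-door holds.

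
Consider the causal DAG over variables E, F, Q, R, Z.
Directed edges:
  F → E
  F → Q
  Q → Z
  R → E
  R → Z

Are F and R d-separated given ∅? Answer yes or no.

Bayes-Ball from F | ∅ reaches {E,Q,Z}.
R ∉ reach(F|∅) ⇒ F ⊥ R | ∅.

Yes — F ⊥ R | ∅.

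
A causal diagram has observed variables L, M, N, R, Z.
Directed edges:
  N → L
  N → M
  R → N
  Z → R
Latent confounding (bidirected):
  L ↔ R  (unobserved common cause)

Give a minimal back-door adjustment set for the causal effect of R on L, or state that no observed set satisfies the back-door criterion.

R→L: no observed back-door set.

desc(R)\{R}={L,M,N}; candidates ⊆ {Z}.
R↔L: latent back-door arc(s) into R.
size 0: {}; under {} R still reaches {L,Z} ∋ L.
size 1: {Z}; under {Z} R still reaches {L} ∋ L.
R↔L cannot be blocked by any observed set — no back-door set.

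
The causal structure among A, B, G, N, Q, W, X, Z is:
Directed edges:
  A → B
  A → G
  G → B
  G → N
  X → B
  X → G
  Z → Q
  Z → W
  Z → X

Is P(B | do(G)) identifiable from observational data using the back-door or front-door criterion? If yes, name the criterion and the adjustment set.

P(B|do(G)): backdoor, adjust for {A, X}.

desc(G)\{G}={B,N}; candidates ⊆ {A,Q,W,X,Z}.
size 0: {}; under {} G still reaches {A,B,Q,W,X,Z} ∋ B.
size 1: {A}, {Q}, {W} …(+2); under {A} G still reaches {B,Q,W,X,Z} ∋ B.
{A,X}: G⊥B given {A,X} in G with G→· removed — back-door holds.
P(B|do(G)) = Σ_{A,X} P(B|G,A,X)·P(A,X).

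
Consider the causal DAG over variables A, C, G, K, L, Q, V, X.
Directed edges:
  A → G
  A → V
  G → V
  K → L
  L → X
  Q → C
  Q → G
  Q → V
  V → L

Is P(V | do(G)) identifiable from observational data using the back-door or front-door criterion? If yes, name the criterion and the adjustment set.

desc(G)\{G}={L,V,X}; candidates ⊆ {A,C,K,Q}.
size 0: {}; under {} G still reaches {A,C,L,Q,V,X} ∋ V.
size 1: {A}, {C}, {K} …(+1); under {A} G still reaches {C,L,Q,V,X} ∋ V.
{A,Q}: G⊥V given {A,Q} in G with G→· removed — back-door holds.
P(V|do(G)) = Σ_{A,Q} P(V|G,A,Q)·P(A,Q).

P(V|do(G)): backdoor, adjust for {A, Q}.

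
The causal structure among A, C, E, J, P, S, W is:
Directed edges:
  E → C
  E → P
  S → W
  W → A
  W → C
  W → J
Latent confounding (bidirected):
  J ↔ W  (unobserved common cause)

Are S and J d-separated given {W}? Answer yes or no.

Bayes-Ball from S | {W} reaches {J}.
J ∈ reach(S|{W}) ⇒ S ⊥̸ J | {W}.

No — S and J are d-connected given {W}.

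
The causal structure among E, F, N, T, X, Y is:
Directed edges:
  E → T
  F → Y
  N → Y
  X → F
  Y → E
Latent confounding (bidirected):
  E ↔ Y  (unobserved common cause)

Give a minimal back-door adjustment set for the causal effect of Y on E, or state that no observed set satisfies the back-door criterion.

desc(Y)\{Y}={E,T}; candidates ⊆ {F,N,X}.
Y↔E: latent back-door arc(s) into Y.
size 0: {}; under {} Y still reaches {E,F,N,T,X} ∋ E.
size 1: {F}, {N}, {X}; under {F} Y still reaches {E,N,T} ∋ E.
size 2: {F,N}, {F,X}, {N,X}; under {F,N} Y still reaches {E,T} ∋ E.
Y↔E cannot be blocked by any observed set — no back-door set.

Y→E: no observed back-door set.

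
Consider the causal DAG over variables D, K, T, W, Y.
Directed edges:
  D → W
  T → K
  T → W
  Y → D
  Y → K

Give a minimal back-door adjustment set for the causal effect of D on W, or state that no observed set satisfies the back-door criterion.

desc(D)\{D}={W}; candidates ⊆ {K,T,Y}.
∅: D⊥W given ∅ in G with D→· removed — back-door holds.

D→W: minimal back-door set ∅.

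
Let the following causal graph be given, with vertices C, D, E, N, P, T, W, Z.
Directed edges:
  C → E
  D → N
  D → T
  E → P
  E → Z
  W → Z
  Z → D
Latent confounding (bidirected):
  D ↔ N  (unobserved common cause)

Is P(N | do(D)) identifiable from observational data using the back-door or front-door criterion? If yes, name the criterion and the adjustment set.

desc(D)\{D}={N,T}; candidates ⊆ {C,E,P,W,Z}.
D↔N: latent back-door arc(s) into D.
size 0: {}; under {} D still reaches {C,E,N,P,W,Z} ∋ N.
size 1: {C}, {E}, {P} …(+2); under {C} D still reaches {E,N,P,W,Z} ∋ N.
size 2: {C,E}, {C,P}, {C,W} …(+7); under {C,E} D still reaches {N,W,Z} ∋ N.
D↔N cannot be blocked by any observed set — no back-door set.
No mediator lies on a directed D→…→N path.
Neither criterion identifies P(N|do(D)) in this graph.

P(N|do(D)): not identifiable (no BD/FD set).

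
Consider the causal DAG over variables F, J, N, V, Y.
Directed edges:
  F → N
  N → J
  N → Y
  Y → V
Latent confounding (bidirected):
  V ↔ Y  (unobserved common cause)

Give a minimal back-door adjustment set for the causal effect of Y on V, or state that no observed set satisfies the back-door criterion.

Y→V: no observed back-door set.

desc(Y)\{Y}={V}; candidates ⊆ {F,J,N}.
Y↔V: latent back-door arc(s) into Y.
size 0: {}; under {} Y still reaches {F,J,N,V} ∋ V.
size 1: {F}, {J}, {N}; under {F} Y still reaches {J,N,V} ∋ V.
size 2: {F,J}, {F,N}, {J,N}; under {F,J} Y still reaches {N,V} ∋ V.
Y↔V cannot be blocked by any observed set — no back-door set.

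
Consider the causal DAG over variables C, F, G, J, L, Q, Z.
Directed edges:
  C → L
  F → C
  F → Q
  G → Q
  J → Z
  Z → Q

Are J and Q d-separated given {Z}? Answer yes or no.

Yes — J ⊥ Q | {Z}.

Bayes-Ball from J | {Z} reaches ∅.
Q ∉ reach(J|{Z}) ⇒ J ⊥ Q | {Z}.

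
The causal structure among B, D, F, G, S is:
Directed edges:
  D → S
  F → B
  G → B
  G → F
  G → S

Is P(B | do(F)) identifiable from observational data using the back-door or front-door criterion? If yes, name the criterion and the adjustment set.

P(B|do(F)): backdoor, adjust for {G}.

desc(F)\{F}={B}; candidates ⊆ {D,G,S}.
size 0: {}; under {} F still reaches {B,G,S} ∋ B.
{G}: F⊥B given {G} in G with F→· removed — back-door holds.
P(B|do(F)) = Σ_{G} P(B|F,G)·P(G).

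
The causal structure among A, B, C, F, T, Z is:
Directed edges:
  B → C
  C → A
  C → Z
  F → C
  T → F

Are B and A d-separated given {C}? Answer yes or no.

Bayes-Ball from B | {C} reaches {F,T}.
A ∉ reach(B|{C}) ⇒ B ⊥ A | {C}.

Yes — B ⊥ A | {C}.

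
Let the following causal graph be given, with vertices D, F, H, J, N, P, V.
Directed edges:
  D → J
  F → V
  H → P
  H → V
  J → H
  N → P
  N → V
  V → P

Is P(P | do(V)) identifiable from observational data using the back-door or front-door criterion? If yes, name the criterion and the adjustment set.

P(P|do(V)): backdoor, adjust for {H, N}.

desc(V)\{V}={P}; candidates ⊆ {D,F,H,J,N}.
size 0: {}; under {} V still reaches {D,F,H,J,N,P} ∋ P.
size 1: {D}, {F}, {H} …(+2); under {D} V still reaches {F,H,J,N,P} ∋ P.
{H,N}: V⊥P given {H,N} in G with V→· removed — back-door holds.
P(P|do(V)) = Σ_{H,N} P(P|V,H,N)·P(H,N).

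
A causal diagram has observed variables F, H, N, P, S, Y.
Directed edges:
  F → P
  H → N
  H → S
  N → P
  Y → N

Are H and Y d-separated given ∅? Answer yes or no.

Bayes-Ball from H | ∅ reaches {N,P,S}.
Y ∉ reach(H|∅) ⇒ H ⊥ Y | ∅.

Yes — H ⊥ Y | ∅.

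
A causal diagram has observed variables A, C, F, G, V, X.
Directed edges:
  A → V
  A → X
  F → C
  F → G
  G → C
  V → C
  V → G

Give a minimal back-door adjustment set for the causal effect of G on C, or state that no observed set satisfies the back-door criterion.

desc(G)\{G}={C}; candidates ⊆ {A,F,V,X}.
size 0: {}; under {} G still reaches {A,C,F,V,X} ∋ C.
size 1: {A}, {F}, {V} …(+1); under {A} G still reaches {C,F,V} ∋ C.
{F,V}: G⊥C given {F,V} in G with G→· removed — back-door holds.

G→C: minimal back-door set {F, V}.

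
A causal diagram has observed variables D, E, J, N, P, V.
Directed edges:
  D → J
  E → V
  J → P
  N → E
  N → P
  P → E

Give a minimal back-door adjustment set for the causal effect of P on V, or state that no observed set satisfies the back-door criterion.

P→V: minimal back-door set {N}.

desc(P)\{P}={E,V}; candidates ⊆ {D,J,N}.
size 0: {}; under {} P still reaches {D,E,J,N,V} ∋ V.
{N}: P⊥V given {N} in G with P→· removed — back-door holds.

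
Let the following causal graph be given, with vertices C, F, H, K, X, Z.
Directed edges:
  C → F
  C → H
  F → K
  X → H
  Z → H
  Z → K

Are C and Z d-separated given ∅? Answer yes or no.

Yes — C ⊥ Z | ∅.

Bayes-Ball from C | ∅ reaches {F,H,K}.
Z ∉ reach(C|∅) ⇒ C ⊥ Z | ∅.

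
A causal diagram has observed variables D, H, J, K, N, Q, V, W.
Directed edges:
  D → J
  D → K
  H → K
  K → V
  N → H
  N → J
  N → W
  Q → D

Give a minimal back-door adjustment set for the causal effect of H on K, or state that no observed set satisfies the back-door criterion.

H→K: minimal back-door set ∅.

desc(H)\{H}={K,V}; candidates ⊆ {D,J,N,Q,W}.
∅: H⊥K given ∅ in G with H→· removed — back-door holds.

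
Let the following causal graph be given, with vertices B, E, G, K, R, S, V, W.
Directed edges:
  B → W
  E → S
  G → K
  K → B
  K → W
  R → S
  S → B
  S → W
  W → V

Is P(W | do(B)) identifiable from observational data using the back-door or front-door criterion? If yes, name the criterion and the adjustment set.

desc(B)\{B}={V,W}; candidates ⊆ {E,G,K,R,S}.
size 0: {}; under {} B still reaches {E,G,K,R,S,V,W} ∋ W.
size 1: {E}, {G}, {K} …(+2); under {E} B still reaches {G,K,R,S,V,W} ∋ W.
{K,S}: B⊥W given {K,S} in G with B→· removed — back-door holds.
P(W|do(B)) = Σ_{K,S} P(W|B,K,S)·P(K,S).

P(W|do(B)): backdoor, adjust for {K, S}.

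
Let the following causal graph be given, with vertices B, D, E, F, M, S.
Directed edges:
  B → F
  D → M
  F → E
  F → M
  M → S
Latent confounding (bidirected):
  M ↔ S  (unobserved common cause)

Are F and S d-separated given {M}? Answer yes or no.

Bayes-Ball from F | {M} reaches {B,D,E,S}.
S ∈ reach(F|{M}) ⇒ F ⊥̸ S | {M}.

No — F and S are d-connected given {M}.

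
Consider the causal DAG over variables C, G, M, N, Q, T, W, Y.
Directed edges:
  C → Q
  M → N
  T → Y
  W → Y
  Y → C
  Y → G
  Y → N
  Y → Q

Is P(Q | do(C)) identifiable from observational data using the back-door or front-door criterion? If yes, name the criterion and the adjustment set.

P(Q|do(C)): backdoor, adjust for {Y}.

desc(C)\{C}={Q}; candidates ⊆ {G,M,N,T,W,Y}.
size 0: {}; under {} C still reaches {G,N,Q,T,W,Y} ∋ Q.
{Y}: C⊥Q given {Y} in G with C→· removed — back-door holds.
P(Q|do(C)) = Σ_{Y} P(Q|C,Y)·P(Y).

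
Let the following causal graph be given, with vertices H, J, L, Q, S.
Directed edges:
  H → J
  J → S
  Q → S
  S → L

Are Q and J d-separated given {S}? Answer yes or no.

No — Q and J are d-connected given {S}.

Bayes-Ball from Q | {S} reaches {H,J}.
J ∈ reach(Q|{S}) ⇒ Q ⊥̸ J | {S}.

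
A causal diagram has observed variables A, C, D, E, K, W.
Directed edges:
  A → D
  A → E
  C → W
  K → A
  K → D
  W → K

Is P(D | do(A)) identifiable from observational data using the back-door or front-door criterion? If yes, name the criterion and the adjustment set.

P(D|do(A)): backdoor, adjust for {K}.

desc(A)\{A}={D,E}; candidates ⊆ {C,K,W}.
size 0: {}; under {} A still reaches {C,D,K,W} ∋ D.
{K}: A⊥D given {K} in G with A→· removed — back-door holds.
P(D|do(A)) = Σ_{K} P(D|A,K)·P(K).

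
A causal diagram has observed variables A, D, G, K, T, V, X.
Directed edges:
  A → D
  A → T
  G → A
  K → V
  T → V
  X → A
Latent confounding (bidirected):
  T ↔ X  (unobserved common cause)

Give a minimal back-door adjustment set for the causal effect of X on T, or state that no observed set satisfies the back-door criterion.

desc(X)\{X}={A,D,T,V}; candidates ⊆ {G,K}.
X↔T: latent back-door arc(s) into X.
size 0: {}; under {} X still reaches {T,V} ∋ T.
size 1: {G}, {K}; under {G} X still reaches {T,V} ∋ T.
size 2: {G,K}; under {G,K} X still reaches {T,V} ∋ T.
X↔T cannot be blocked by any observed set — no back-door set.

X→T: no observed back-door set.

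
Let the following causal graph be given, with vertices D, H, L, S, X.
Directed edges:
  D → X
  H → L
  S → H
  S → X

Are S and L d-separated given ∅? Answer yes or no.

Bayes-Ball from S | ∅ reaches {H,L,X}.
L ∈ reach(S|∅) ⇒ S ⊥̸ L | ∅.

No — S and L are d-connected given ∅.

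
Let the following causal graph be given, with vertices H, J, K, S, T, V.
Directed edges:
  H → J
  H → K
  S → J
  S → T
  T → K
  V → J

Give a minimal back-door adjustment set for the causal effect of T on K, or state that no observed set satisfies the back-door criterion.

desc(T)\{T}={K}; candidates ⊆ {H,J,S,V}.
∅: T⊥K given ∅ in G with T→· removed — back-door holds.

T→K: minimal back-door set ∅.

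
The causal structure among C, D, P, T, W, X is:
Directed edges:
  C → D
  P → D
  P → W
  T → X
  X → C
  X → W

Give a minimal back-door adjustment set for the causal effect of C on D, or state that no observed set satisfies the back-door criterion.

C→D: minimal back-door set ∅.

desc(C)\{C}={D}; candidates ⊆ {P,T,W,X}.
∅: C⊥D given ∅ in G with C→· removed — back-door holds.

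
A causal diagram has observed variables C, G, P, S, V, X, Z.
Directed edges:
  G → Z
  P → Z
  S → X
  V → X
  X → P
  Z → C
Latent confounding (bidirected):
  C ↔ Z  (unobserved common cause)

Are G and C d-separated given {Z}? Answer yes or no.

No — G and C are d-connected given {Z}.

Bayes-Ball from G | {Z} reaches {C,P,S,V,X}.
C ∈ reach(G|{Z}) ⇒ G ⊥̸ C | {Z}.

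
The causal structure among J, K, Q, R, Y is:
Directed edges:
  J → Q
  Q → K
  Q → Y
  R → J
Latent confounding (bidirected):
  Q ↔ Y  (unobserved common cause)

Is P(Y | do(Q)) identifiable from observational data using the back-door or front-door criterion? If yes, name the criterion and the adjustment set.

desc(Q)\{Q}={K,Y}; candidates ⊆ {J,R}.
Q↔Y: latent back-door arc(s) into Q.
size 0: {}; under {} Q still reaches {J,R,Y} ∋ Y.
size 1: {J}, {R}; under {J} Q still reaches {Y} ∋ Y.
size 2: {J,R}; under {J,R} Q still reaches {Y} ∋ Y.
Q↔Y cannot be blocked by any observed set — no back-door set.
No mediator lies on a directed Q→…→Y path.
Neither criterion identifies P(Y|do(Q)) in this graph.

P(Y|do(Q)): not identifiable (no BD/FD set).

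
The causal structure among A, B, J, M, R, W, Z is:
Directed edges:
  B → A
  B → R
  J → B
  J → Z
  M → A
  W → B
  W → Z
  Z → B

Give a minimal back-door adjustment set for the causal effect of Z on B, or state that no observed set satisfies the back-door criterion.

Z→B: minimal back-door set {J, W}.

desc(Z)\{Z}={A,B,R}; candidates ⊆ {J,M,W}.
size 0: {}; under {} Z still reaches {A,B,J,R,W} ∋ B.
size 1: {J}, {M}, {W}; under {J} Z still reaches {A,B,R,W} ∋ B.
{J,W}: Z⊥B given {J,W} in G with Z→· removed — back-door holds.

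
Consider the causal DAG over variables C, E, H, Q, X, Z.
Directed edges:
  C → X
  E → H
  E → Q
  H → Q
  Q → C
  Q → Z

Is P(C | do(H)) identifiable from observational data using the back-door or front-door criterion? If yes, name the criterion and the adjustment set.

P(C|do(H)): backdoor, adjust for {E}.

desc(H)\{H}={C,Q,X,Z}; candidates ⊆ {E}.
size 0: {}; under {} H still reaches {C,E,Q,X,Z} ∋ C.
{E}: H⊥C given {E} in G with H→· removed — back-door holds.
P(C|do(H)) = Σ_{E} P(C|H,E)·P(E).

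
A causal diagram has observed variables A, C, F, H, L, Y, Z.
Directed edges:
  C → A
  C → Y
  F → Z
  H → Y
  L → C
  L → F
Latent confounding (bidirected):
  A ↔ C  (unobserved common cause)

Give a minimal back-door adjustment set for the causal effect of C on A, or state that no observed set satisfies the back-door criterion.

C→A: no observed back-door set.

desc(C)\{C}={A,Y}; candidates ⊆ {F,H,L,Z}.
C↔A: latent back-door arc(s) into C.
size 0: {}; under {} C still reaches {A,F,L,Z} ∋ A.
size 1: {F}, {H}, {L} …(+1); under {F} C still reaches {A,L} ∋ A.
size 2: {F,H}, {F,L}, {F,Z} …(+3); under {F,H} C still reaches {A,L} ∋ A.
C↔A cannot be blocked by any observed set — no back-door set.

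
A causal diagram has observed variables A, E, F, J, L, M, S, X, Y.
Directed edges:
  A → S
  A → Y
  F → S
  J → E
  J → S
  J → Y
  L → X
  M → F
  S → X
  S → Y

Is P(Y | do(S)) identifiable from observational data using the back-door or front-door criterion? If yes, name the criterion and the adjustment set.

P(Y|do(S)): backdoor, adjust for {A, J}.

desc(S)\{S}={X,Y}; candidates ⊆ {A,E,F,J,L,M}.
size 0: {}; under {} S still reaches {A,E,F,J,M,Y} ∋ Y.
size 1: {A}, {E}, {F} …(+3); under {A} S still reaches {E,F,J,M,Y} ∋ Y.
{A,J}: S⊥Y given {A,J} in G with S→· removed — back-door holds.
P(Y|do(S)) = Σ_{A,J} P(Y|S,A,J)·P(A,J).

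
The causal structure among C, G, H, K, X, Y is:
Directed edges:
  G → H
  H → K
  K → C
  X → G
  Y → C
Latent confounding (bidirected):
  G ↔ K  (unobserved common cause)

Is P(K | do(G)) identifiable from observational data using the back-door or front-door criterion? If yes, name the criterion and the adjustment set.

P(K|do(G)): frontdoor, adjust for {H}.

desc(G)\{G}={C,H,K}; candidates ⊆ {X,Y}.
G↔K: latent back-door arc(s) into G.
size 0: {}; under {} G still reaches {C,K,X} ∋ K.
size 1: {X}, {Y}; under {X} G still reaches {C,K} ∋ K.
size 2: {X,Y}; under {X,Y} G still reaches {C,K} ∋ K.
G↔K cannot be blocked by any observed set — no back-door set.
{H}: (i) intercepts every directed G→K path; (ii) no back-door G→{H}; (iii) {G} blocks every back-door {H}→K. Front-door holds.
P(K|do(G)) = Σ_{H} P(H|G) Σ_{G'} P(K|H,G')P(G').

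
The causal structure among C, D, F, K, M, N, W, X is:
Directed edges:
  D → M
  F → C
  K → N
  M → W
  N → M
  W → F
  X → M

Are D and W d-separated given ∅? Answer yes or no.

No — D and W are d-connected given ∅.

Bayes-Ball from D | ∅ reaches {C,F,M,W}.
W ∈ reach(D|∅) ⇒ D ⊥̸ W | ∅.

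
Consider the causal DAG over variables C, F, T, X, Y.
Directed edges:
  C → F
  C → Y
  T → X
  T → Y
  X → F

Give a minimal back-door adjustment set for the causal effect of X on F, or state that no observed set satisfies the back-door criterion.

desc(X)\{X}={F}; candidates ⊆ {C,T,Y}.
∅: X⊥F given ∅ in G with X→· removed — back-door holds.

X→F: minimal back-door set ∅.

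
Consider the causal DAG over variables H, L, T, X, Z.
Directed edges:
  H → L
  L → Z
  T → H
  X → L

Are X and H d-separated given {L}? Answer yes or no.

No — X and H are d-connected given {L}.

Bayes-Ball from X | {L} reaches {H,T}.
H ∈ reach(X|{L}) ⇒ X ⊥̸ H | {L}.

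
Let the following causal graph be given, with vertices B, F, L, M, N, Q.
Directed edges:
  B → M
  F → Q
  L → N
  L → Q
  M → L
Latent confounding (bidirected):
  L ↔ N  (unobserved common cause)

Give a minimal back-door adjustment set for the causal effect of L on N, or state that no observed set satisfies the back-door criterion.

L→N: no observed back-door set.

desc(L)\{L}={N,Q}; candidates ⊆ {B,F,M}.
L↔N: latent back-door arc(s) into L.
size 0: {}; under {} L still reaches {B,M,N} ∋ N.
size 1: {B}, {F}, {M}; under {B} L still reaches {M,N} ∋ N.
size 2: {B,F}, {B,M}, {F,M}; under {B,F} L still reaches {M,N} ∋ N.
L↔N cannot be blocked by any observed set — no back-door set.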